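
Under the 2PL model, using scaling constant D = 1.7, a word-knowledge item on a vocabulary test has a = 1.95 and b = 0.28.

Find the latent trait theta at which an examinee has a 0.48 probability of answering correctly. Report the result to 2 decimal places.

0.26

P(theta) = 1 / (1 + exp(−D·a(theta − b)))
logit = ln(0.4800/0.5200) = -0.0800
theta = b + logit/(1.7·a) = 0.28 + (-0.0800)/3.3150 = 0.2559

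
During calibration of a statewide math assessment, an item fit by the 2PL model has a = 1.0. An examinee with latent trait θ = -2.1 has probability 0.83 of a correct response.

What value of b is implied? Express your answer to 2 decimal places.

P(θ) = 1 / (1 + exp(−a(θ − b)))
logit(0.83) = ln(0.83/0.17) = 1.5856
b = θ − logit/(a) = -2.1 − 1.5856/1.0000 = -3.6856

-3.69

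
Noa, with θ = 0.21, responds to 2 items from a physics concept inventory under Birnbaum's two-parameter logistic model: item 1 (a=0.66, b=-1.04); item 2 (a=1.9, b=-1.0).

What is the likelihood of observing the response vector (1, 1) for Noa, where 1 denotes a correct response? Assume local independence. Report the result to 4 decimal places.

0.6319

P(θ) = 1 / (1 + exp(−a(θ − b)))
P_1 = 1/(1+e^{-0.8250}) = 0.6953
P_2 = 1/(1+e^{-2.2990}) = 0.9088
L = P_1 × P_2 = 0.6953 × 0.9088 = 0.63188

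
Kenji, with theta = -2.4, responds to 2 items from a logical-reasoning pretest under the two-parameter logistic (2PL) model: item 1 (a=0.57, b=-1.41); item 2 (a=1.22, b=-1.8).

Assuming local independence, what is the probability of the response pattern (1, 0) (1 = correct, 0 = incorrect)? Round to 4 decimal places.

0.2448

P(theta) = 1 / (1 + exp(−a(theta − b)))
P_1 = 1/(1+e^{0.5643}) = 0.3626
P_2 = 1/(1+e^{0.7320}) = 0.3248
L = P_1 × (1−P_2) = 0.3626 × 0.6752 = 0.24481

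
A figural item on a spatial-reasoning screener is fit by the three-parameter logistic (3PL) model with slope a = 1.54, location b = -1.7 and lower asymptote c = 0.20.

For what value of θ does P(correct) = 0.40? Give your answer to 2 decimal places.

-2.41

P(θ) = c + (1 − c) · 1 / (1 + exp(−a(θ − b)))
Remove guessing floor: (0.40 − 0.20)/(1 − 0.20) = 0.2500
logit = ln(0.2500/0.7500) = -1.0986
θ = b + logit/(a) = -1.7 + (-1.0986)/1.5400 = -2.4134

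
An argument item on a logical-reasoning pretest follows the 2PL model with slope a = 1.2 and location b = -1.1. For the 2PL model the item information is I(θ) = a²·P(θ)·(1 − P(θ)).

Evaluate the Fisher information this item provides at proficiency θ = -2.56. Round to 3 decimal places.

P = 1/(1+e^{1.7520}) = 0.1478
P(1−P) = 0.1478 × 0.8522 = 0.1260
I = a² × P(1−P) = 1.2² × 0.1260 = 0.18137

0.181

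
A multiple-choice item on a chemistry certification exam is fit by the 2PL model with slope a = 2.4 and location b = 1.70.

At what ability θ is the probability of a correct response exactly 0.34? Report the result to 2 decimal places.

1.42

P(θ) = 1 / (1 + exp(−a(θ − b)))
logit = ln(0.3400/0.6600) = -0.6633
θ = b + logit/(a) = 1.70 + (-0.6633)/2.4000 = 1.4236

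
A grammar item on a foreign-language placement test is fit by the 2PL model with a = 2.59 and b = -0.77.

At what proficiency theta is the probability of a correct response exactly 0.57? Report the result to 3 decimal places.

P(theta) = 1 / (1 + exp(−a(theta − b)))
logit = ln(0.5700/0.4300) = 0.2819
theta = b + logit/(a) = -0.77 + 0.2819/2.5900 = -0.6612

-0.661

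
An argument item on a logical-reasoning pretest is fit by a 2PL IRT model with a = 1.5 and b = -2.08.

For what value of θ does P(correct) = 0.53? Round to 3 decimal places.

P(θ) = 1 / (1 + exp(−a(θ − b)))
logit = ln(0.5300/0.4700) = 0.1201
θ = b + logit/(a) = -2.08 + 0.1201/1.5000 = -1.9999

-2.000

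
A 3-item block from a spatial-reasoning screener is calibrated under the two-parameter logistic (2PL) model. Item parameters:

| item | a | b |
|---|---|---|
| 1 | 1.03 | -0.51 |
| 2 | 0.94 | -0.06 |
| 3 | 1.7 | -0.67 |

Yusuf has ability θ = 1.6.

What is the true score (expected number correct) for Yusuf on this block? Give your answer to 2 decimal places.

P(θ) = 1 / (1 + exp(−a(θ − b)))
P_1 = 1/(1+e^{-2.1733}) = 0.8978
P_2 = 1/(1+e^{-1.5604}) = 0.8264
P_3 = 1/(1+e^{-3.8590}) = 0.9793
E[score] = 0.8978 + 0.8264 + 0.9793 = 2.7036

2.70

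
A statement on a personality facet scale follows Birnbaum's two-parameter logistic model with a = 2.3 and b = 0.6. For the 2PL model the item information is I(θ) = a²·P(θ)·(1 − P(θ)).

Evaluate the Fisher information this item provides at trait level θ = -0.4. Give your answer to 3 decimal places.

0.438

P = 1/(1+e^{2.3000}) = 0.0911
P(1−P) = 0.0911 × 0.9089 = 0.0828
I = a² × P(1−P) = 2.3² × 0.0828 = 0.43812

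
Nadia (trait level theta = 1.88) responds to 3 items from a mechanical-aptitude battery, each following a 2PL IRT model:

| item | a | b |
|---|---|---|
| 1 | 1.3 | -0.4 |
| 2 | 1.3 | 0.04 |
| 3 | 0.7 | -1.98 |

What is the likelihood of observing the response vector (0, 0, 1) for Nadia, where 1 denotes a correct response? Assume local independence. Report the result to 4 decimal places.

P(theta) = 1 / (1 + exp(−a(theta − b)))
P_1 = 1/(1+e^{-2.9640}) = 0.9509
P_2 = 1/(1+e^{-2.3920}) = 0.9162
P_3 = 1/(1+e^{-2.7020}) = 0.9371
L = (1−P_1) × (1−P_2) × P_3 = 0.0491 × 0.0838 × 0.9371 = 0.00385

0.0039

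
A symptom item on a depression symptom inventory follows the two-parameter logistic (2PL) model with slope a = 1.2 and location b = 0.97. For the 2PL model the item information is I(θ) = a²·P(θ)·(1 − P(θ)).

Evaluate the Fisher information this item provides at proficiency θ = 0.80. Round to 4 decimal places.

P = 1/(1+e^{0.2040}) = 0.4492
P(1−P) = 0.4492 × 0.5508 = 0.2474
I = a² × P(1−P) = 1.2² × 0.2474 = 0.35628

0.3563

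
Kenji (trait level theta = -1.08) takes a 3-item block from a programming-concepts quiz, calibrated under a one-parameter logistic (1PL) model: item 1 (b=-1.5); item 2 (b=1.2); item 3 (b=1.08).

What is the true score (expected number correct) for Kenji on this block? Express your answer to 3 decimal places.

0.800

P(theta) = 1 / (1 + exp(−(theta − b)))
P_1 = 1/(1+e^{-0.4200}) = 0.6035
P_2 = 1/(1+e^{2.2800}) = 0.0928
P_3 = 1/(1+e^{2.1600}) = 0.1034
E[score] = 0.6035 + 0.0928 + 0.1034 = 0.7997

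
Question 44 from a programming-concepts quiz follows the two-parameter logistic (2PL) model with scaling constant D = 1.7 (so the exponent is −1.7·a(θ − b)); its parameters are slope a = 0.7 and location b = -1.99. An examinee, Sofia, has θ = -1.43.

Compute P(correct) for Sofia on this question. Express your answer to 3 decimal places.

P(θ) = 1 / (1 + exp(−D·a(θ − b)))
Exponent: 1.7 × 0.7 × (-1.43 − (-1.99)) = 0.6664
1/(1 + e^{-0.6664}) = 0.6607
P = 0.6607

0.661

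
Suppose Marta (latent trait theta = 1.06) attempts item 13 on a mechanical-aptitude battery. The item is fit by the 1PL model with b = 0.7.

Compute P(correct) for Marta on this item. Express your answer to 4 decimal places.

0.5890

P(theta) = 1 / (1 + exp(−(theta − b)))
Exponent: (1.06 − 0.7) = 0.3600
1/(1 + e^{-0.3600}) = 0.5890
P = 0.5890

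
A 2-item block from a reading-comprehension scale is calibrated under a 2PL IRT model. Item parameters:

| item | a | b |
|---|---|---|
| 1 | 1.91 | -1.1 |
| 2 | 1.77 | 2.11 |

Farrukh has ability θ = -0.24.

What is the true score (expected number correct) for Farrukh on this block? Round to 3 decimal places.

P(θ) = 1 / (1 + exp(−a(θ − b)))
P_1 = 1/(1+e^{-1.6426}) = 0.8379
P_2 = 1/(1+e^{4.1595}) = 0.0154
E[score] = 0.8379 + 0.0154 = 0.8533

0.853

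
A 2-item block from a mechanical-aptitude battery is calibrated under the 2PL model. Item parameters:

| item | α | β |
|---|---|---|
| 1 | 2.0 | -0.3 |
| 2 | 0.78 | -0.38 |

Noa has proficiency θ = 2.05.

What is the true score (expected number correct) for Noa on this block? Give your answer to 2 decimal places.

P(θ) = 1 / (1 + exp(−α(θ − β)))
P_1 = 1/(1+e^{-4.7000}) = 0.9910
P_2 = 1/(1+e^{-1.8954}) = 0.8694
E[score] = 0.9910 + 0.8694 = 1.8604

1.86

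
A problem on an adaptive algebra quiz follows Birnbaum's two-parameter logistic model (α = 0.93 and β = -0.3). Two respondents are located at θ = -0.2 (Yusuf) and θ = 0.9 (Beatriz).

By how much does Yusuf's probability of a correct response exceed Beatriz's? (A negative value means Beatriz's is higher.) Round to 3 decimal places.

-0.230

P(θ) = 1 / (1 + exp(−α(θ − β)))
P(Yusuf) = 0.5232  [exponent 0.0930]
P(Beatriz) = 0.7532  [exponent 1.1160]
Difference = 0.5232 − 0.7532 = -0.2300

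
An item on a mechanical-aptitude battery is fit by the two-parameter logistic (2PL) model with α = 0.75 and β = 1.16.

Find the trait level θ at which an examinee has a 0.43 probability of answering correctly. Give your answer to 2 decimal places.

0.78

P(θ) = 1 / (1 + exp(−α(θ − β)))
logit = ln(0.4300/0.5700) = -0.2819
θ = β + logit/(α) = 1.16 + (-0.2819)/0.7500 = 0.7842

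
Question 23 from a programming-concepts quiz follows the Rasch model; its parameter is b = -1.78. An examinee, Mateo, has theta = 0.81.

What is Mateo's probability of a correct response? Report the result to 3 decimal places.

0.930

P(theta) = 1 / (1 + exp(−(theta − b)))
Exponent: (0.81 − (-1.78)) = 2.5900
1/(1 + e^{-2.5900}) = 0.9302
P = 0.9302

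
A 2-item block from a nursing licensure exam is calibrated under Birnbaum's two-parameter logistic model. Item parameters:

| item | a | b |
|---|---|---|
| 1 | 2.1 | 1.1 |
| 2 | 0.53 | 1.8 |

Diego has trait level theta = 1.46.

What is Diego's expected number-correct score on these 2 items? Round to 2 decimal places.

1.14

P(theta) = 1 / (1 + exp(−a(theta − b)))
P_1 = 1/(1+e^{-0.7560}) = 0.6805
P_2 = 1/(1+e^{0.1802}) = 0.4551
E[score] = 0.6805 + 0.4551 = 1.1356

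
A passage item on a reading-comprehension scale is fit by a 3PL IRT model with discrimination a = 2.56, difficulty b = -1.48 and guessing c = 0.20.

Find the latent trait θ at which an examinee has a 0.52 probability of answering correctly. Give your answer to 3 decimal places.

P(θ) = c + (1 − c) · 1 / (1 + exp(−a(θ − b)))
Remove guessing floor: (0.52 − 0.20)/(1 − 0.20) = 0.4000
logit = ln(0.4000/0.6000) = -0.4055
θ = b + logit/(a) = -1.48 + (-0.4055)/2.5600 = -1.6384

-1.638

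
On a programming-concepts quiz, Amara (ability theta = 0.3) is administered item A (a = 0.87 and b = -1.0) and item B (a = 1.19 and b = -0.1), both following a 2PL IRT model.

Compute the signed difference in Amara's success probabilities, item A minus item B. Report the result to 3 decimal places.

P(theta) = 1 / (1 + exp(−a(theta − b)))
P_A = 0.7560
P_B = 0.6168
P_A − P_B = 0.1392

0.139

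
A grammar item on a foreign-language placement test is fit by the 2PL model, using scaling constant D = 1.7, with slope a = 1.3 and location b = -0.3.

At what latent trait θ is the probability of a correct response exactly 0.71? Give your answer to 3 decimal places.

0.105

P(θ) = 1 / (1 + exp(−D·a(θ − b)))
logit = ln(0.7100/0.2900) = 0.8954
θ = b + logit/(1.7·a) = -0.3 + 0.8954/2.2100 = 0.1052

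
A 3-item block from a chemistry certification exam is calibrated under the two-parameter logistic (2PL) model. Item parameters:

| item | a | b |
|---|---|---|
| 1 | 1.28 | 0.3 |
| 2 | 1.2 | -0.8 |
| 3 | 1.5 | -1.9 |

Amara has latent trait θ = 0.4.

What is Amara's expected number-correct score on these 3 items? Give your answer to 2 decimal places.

2.31

P(θ) = 1 / (1 + exp(−a(θ − b)))
P_1 = 1/(1+e^{-0.1280}) = 0.5320
P_2 = 1/(1+e^{-1.4400}) = 0.8085
P_3 = 1/(1+e^{-3.4500}) = 0.9692
E[score] = 0.5320 + 0.8085 + 0.9692 = 2.3096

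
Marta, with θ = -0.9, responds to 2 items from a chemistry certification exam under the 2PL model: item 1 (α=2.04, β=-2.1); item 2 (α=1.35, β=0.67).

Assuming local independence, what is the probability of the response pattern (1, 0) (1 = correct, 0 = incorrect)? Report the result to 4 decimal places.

P(θ) = 1 / (1 + exp(−α(θ − β)))
P_1 = 1/(1+e^{-2.4480}) = 0.9204
P_2 = 1/(1+e^{2.1195}) = 0.1072
L = P_1 × (1−P_2) = 0.9204 × 0.8928 = 0.82173

0.8217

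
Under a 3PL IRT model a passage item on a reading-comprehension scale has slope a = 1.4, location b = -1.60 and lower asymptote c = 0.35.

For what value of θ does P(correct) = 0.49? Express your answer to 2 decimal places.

P(θ) = c + (1 − c) · 1 / (1 + exp(−a(θ − b)))
Remove guessing floor: (0.49 − 0.35)/(1 − 0.35) = 0.2154
logit = ln(0.2154/0.7846) = -1.2928
θ = b + logit/(a) = -1.60 + (-1.2928)/1.4000 = -2.5234

-2.52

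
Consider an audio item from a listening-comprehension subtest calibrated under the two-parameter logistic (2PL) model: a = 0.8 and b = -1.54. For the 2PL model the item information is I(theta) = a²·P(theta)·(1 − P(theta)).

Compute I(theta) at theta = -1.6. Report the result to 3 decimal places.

0.160

P = 1/(1+e^{0.0480}) = 0.4880
P(1−P) = 0.4880 × 0.5120 = 0.2499
I = a² × P(1−P) = 0.8² × 0.2499 = 0.15991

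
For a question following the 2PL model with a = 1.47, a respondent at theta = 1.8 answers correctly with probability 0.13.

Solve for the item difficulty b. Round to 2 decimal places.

P(theta) = 1 / (1 + exp(−a(theta − b)))
logit(0.13) = ln(0.13/0.87) = -1.9010
b = theta − logit/(a) = 1.8 − (-1.9010)/1.4700 = 3.0932

3.09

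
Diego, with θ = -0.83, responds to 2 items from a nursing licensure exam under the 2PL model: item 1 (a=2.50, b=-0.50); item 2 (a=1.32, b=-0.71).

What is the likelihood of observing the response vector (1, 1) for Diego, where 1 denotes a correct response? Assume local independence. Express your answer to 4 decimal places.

P(θ) = 1 / (1 + exp(−a(θ − b)))
P_1 = 1/(1+e^{0.8250}) = 0.3047
P_2 = 1/(1+e^{0.1584}) = 0.4605
L = P_1 × P_2 = 0.3047 × 0.4605 = 0.14031

0.1403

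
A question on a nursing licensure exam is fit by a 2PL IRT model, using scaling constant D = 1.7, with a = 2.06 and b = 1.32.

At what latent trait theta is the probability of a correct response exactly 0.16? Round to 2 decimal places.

0.85

P(theta) = 1 / (1 + exp(−D·a(theta − b)))
logit = ln(0.1600/0.8400) = -1.6582
theta = b + logit/(1.7·a) = 1.32 + (-1.6582)/3.5020 = 0.8465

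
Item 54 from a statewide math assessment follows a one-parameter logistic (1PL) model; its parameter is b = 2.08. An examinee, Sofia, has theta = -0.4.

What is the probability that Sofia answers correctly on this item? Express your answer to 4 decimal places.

P(theta) = 1 / (1 + exp(−(theta − b)))
Exponent: (-0.4 − 2.08) = -2.4800
1/(1 + e^{2.4800}) = 0.0773
P = 0.0773

0.0773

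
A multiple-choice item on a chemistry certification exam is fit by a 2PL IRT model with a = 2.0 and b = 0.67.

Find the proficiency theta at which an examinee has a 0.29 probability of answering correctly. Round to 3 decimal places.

P(theta) = 1 / (1 + exp(−a(theta − b)))
logit = ln(0.2900/0.7100) = -0.8954
theta = b + logit/(a) = 0.67 + (-0.8954)/2.0000 = 0.2223

0.222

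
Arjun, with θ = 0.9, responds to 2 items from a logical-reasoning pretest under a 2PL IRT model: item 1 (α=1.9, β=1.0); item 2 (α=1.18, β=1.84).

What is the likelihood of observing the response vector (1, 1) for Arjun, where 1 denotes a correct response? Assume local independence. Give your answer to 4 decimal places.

0.1123

P(θ) = 1 / (1 + exp(−α(θ − β)))
P_1 = 1/(1+e^{0.1900}) = 0.4526
P_2 = 1/(1+e^{1.1092}) = 0.2480
L = P_1 × P_2 = 0.4526 × 0.2480 = 0.11226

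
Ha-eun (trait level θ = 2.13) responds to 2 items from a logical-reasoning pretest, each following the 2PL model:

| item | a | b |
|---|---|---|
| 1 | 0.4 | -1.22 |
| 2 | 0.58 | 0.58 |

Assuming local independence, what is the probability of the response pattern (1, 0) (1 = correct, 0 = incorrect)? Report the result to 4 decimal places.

0.2292

P(θ) = 1 / (1 + exp(−a(θ − b)))
P_1 = 1/(1+e^{-1.3400}) = 0.7925
P_2 = 1/(1+e^{-0.8990}) = 0.7107
L = P_1 × (1−P_2) = 0.7925 × 0.2893 = 0.22923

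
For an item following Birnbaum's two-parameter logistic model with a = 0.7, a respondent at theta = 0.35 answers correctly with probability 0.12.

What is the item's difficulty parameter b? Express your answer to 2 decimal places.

P(theta) = 1 / (1 + exp(−a(theta − b)))
logit(0.12) = ln(0.12/0.88) = -1.9924
b = theta − logit/(a) = 0.35 − (-1.9924)/0.7000 = 3.1963

3.20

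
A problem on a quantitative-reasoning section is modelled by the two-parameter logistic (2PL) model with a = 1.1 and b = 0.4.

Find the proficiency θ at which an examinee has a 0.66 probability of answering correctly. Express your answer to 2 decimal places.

P(θ) = 1 / (1 + exp(−a(θ − b)))
logit = ln(0.6600/0.3400) = 0.6633
θ = b + logit/(a) = 0.4 + 0.6633/1.1000 = 1.0030

1.00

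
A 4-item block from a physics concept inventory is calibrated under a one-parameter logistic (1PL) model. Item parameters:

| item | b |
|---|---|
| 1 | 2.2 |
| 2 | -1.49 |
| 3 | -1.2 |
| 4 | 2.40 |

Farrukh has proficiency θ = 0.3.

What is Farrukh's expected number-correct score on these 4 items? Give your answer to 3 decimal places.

1.914

P(θ) = 1 / (1 + exp(−(θ − b)))
P_1 = 1/(1+e^{1.9000}) = 0.1301
P_2 = 1/(1+e^{-1.7900}) = 0.8569
P_3 = 1/(1+e^{-1.5000}) = 0.8176
P_4 = 1/(1+e^{2.1000}) = 0.1091
E[score] = 0.1301 + 0.8569 + 0.8176 + 0.1091 = 1.9137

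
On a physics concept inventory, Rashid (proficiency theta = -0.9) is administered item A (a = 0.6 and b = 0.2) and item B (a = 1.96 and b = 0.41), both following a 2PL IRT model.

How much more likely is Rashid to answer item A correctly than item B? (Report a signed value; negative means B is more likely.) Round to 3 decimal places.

0.269

P(theta) = 1 / (1 + exp(−a(theta − b)))
P_A = 0.3407
P_B = 0.0713
P_A − P_B = 0.2695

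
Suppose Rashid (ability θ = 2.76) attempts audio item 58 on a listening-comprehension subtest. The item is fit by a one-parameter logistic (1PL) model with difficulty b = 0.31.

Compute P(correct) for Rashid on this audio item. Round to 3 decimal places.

0.921

P(θ) = 1 / (1 + exp(−(θ − b)))
Exponent: (2.76 − 0.31) = 2.4500
1/(1 + e^{-2.4500}) = 0.9206
P = 0.9206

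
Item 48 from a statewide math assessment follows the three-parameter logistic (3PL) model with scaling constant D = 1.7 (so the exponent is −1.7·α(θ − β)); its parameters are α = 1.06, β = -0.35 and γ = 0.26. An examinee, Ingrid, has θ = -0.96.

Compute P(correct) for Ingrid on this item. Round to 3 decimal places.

0.445

P(θ) = γ + (1 − γ) · 1 / (1 + exp(−D·α(θ − β)))
Exponent: 1.7 × 1.06 × (-0.96 − (-0.35)) = -1.0992
1/(1 + e^{1.0992}) = 0.2499
P = 0.26 + 0.74 × 0.2499 = 0.4449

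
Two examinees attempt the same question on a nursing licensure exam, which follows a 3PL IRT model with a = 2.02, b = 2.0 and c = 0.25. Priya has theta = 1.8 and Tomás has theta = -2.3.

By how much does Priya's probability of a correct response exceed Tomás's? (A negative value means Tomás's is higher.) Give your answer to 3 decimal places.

P(theta) = c + (1 − c) · 1 / (1 + exp(−a(theta − b)))
P(Priya) = 0.5503  [exponent -0.4040]
P(Tomás) = 0.2501  [exponent -8.6860]
Difference = 0.5503 − 0.2501 = 0.3001

0.300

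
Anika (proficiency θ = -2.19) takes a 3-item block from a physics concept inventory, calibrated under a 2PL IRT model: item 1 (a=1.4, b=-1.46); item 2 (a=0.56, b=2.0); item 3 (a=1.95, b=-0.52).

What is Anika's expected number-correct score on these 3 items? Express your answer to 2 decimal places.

0.39

P(θ) = 1 / (1 + exp(−a(θ − b)))
P_1 = 1/(1+e^{1.0220}) = 0.2646
P_2 = 1/(1+e^{2.3464}) = 0.0874
P_3 = 1/(1+e^{3.2565}) = 0.0371
E[score] = 0.2646 + 0.0874 + 0.0371 = 0.3891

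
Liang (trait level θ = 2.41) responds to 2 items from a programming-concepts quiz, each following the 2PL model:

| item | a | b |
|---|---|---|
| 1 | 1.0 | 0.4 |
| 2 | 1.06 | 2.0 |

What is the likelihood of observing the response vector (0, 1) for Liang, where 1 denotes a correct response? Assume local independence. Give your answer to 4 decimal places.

0.0717

P(θ) = 1 / (1 + exp(−a(θ − b)))
P_1 = 1/(1+e^{-2.0100}) = 0.8818
P_2 = 1/(1+e^{-0.4346}) = 0.6070
L = (1−P_1) × P_2 = 0.1182 × 0.6070 = 0.07172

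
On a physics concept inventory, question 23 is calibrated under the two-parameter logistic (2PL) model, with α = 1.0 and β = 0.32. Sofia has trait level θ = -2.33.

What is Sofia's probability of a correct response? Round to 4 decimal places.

0.0660

P(θ) = 1 / (1 + exp(−α(θ − β)))
Exponent: 1.0 × (-2.33 − 0.32) = -2.6500
1/(1 + e^{2.6500}) = 0.0660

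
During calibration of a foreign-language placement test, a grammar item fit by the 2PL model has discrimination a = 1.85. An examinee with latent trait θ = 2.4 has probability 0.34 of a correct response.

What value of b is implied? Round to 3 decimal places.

P(θ) = 1 / (1 + exp(−a(θ − b)))
logit(0.34) = ln(0.34/0.66) = -0.6633
b = θ − logit/(a) = 2.4 − (-0.6633)/1.8500 = 2.7585

2.759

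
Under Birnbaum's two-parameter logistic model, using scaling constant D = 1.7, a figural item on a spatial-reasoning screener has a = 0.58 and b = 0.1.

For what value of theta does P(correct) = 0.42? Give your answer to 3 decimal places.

-0.227

P(theta) = 1 / (1 + exp(−D·a(theta − b)))
logit = ln(0.4200/0.5800) = -0.3228
theta = b + logit/(1.7·a) = 0.1 + (-0.3228)/0.9860 = -0.2274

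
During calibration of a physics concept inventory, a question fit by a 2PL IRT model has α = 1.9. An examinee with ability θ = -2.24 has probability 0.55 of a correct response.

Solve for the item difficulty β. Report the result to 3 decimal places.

P(θ) = 1 / (1 + exp(−α(θ − β)))
logit(0.55) = ln(0.55/0.45) = 0.2007
β = θ − logit/(α) = -2.24 − 0.2007/1.9000 = -2.3456

-2.346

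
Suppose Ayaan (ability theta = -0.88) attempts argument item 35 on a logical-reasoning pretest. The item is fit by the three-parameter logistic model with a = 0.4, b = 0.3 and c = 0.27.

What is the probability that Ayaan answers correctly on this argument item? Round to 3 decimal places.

P(theta) = c + (1 − c) · 1 / (1 + exp(−a(theta − b)))
Exponent: 0.4 × (-0.88 − 0.3) = -0.4720
1/(1 + e^{0.4720}) = 0.3841
P = 0.27 + 0.73 × 0.3841 = 0.5504

0.550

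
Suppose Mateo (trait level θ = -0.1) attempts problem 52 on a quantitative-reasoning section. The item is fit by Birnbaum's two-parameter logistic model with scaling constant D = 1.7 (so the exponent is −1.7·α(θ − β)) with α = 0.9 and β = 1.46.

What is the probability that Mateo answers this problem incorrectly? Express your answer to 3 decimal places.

P(θ) = 1 / (1 + exp(−D·α(θ − β)))
Exponent: 1.7 × 0.9 × (-0.1 − 1.46) = -2.3868
1/(1 + e^{2.3868}) = 0.0842
P = 0.0842
P(incorrect) = 1 − 0.0842 = 0.9158

0.916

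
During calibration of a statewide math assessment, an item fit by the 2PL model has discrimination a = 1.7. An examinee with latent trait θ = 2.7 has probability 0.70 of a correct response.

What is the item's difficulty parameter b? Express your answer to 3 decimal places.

P(θ) = 1 / (1 + exp(−a(θ − b)))
logit(0.70) = ln(0.70/0.30) = 0.8473
b = θ − logit/(a) = 2.7 − 0.8473/1.7000 = 2.2016

2.202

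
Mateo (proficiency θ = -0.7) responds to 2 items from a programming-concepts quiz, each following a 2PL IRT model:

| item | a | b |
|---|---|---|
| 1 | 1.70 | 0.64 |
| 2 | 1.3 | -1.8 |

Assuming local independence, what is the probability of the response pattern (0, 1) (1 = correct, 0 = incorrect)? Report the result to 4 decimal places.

P(θ) = 1 / (1 + exp(−a(θ − b)))
P_1 = 1/(1+e^{2.2780}) = 0.0930
P_2 = 1/(1+e^{-1.4300}) = 0.8069
L = (1−P_1) × P_2 = 0.9070 × 0.8069 = 0.73189

0.7319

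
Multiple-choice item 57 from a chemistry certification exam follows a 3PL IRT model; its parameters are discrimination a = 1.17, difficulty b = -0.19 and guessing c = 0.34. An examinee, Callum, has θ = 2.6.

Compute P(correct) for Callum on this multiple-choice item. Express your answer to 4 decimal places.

0.9757

P(θ) = c + (1 − c) · 1 / (1 + exp(−a(θ − b)))
Exponent: 1.17 × (2.6 − (-0.19)) = 3.2643
1/(1 + e^{-3.2643}) = 0.9632
P = 0.34 + 0.66 × 0.9632 = 0.9757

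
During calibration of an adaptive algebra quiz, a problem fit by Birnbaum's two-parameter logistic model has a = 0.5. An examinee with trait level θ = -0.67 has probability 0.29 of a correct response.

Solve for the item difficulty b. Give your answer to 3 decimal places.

P(θ) = 1 / (1 + exp(−a(θ − b)))
logit(0.29) = ln(0.29/0.71) = -0.8954
b = θ − logit/(a) = -0.67 − (-0.8954)/0.5000 = 1.1208

1.121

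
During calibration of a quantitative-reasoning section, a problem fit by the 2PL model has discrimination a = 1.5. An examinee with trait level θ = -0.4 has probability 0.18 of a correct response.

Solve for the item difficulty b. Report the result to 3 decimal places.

0.611

P(θ) = 1 / (1 + exp(−a(θ − b)))
logit(0.18) = ln(0.18/0.82) = -1.5163
b = θ − logit/(a) = -0.4 − (-1.5163)/1.5000 = 0.6109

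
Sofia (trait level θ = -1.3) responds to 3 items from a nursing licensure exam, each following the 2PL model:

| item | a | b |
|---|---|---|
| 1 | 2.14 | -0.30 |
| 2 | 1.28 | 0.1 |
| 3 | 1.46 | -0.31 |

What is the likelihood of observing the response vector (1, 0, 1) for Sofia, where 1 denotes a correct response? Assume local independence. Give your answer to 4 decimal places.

P(θ) = 1 / (1 + exp(−a(θ − b)))
P_1 = 1/(1+e^{2.1400}) = 0.1053
P_2 = 1/(1+e^{1.7920}) = 0.1428
P_3 = 1/(1+e^{1.4454}) = 0.1907
L = P_1 × (1−P_2) × P_3 = 0.1053 × 0.8572 × 0.1907 = 0.01721

0.0172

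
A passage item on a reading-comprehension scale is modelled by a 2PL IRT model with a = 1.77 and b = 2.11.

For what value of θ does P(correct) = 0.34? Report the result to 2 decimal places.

P(θ) = 1 / (1 + exp(−a(θ − b)))
logit = ln(0.3400/0.6600) = -0.6633
θ = b + logit/(a) = 2.11 + (-0.6633)/1.7700 = 1.7353

1.74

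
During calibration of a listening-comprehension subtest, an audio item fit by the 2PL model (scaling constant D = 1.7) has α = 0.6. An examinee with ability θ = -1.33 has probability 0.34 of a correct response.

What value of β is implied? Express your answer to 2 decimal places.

P(θ) = 1 / (1 + exp(−D·α(θ − β)))
logit(0.34) = ln(0.34/0.66) = -0.6633
β = θ − logit/(1.7·α) = -1.33 − (-0.6633)/1.0200 = -0.6797

-0.68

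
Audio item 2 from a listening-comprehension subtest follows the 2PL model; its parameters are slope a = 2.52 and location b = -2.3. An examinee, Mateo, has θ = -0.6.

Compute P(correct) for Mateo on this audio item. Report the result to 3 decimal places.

0.986

P(θ) = 1 / (1 + exp(−a(θ − b)))
Exponent: 2.52 × (-0.6 − (-2.3)) = 4.2840
1/(1 + e^{-4.2840}) = 0.9864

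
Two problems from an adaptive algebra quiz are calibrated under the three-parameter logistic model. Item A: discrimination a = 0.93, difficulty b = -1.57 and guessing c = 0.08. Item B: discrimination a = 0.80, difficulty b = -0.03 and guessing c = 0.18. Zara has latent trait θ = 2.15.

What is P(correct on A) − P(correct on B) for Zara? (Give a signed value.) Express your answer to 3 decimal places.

P(θ) = c + (1 − c) · 1 / (1 + exp(−a(θ − b)))
P_A = 0.9720
P_B = 0.8780
P_A − P_B = 0.0940

0.094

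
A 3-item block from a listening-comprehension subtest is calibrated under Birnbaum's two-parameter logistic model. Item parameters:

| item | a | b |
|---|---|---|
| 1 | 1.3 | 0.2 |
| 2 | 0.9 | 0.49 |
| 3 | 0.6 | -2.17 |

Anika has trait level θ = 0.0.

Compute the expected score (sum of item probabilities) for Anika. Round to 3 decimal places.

P(θ) = 1 / (1 + exp(−a(θ − b)))
P_1 = 1/(1+e^{0.2600}) = 0.4354
P_2 = 1/(1+e^{0.4410}) = 0.3915
P_3 = 1/(1+e^{-1.3020}) = 0.7862
E[score] = 0.4354 + 0.3915 + 0.7862 = 1.6130

1.613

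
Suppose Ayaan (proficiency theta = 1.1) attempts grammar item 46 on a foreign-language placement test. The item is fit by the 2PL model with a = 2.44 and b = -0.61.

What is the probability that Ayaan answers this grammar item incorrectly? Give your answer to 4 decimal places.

0.0152

P(theta) = 1 / (1 + exp(−a(theta − b)))
Exponent: 2.44 × (1.1 − (-0.61)) = 4.1724
1/(1 + e^{-4.1724}) = 0.9848
P(incorrect) = 1 − 0.9848 = 0.0152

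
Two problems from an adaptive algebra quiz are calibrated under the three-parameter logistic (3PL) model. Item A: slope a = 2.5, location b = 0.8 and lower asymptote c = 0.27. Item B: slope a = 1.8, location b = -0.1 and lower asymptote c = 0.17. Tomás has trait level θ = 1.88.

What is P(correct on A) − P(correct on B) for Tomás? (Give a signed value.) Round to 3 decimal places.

P(θ) = c + (1 − c) · 1 / (1 + exp(−a(θ − b)))
P_A = 0.9540
P_B = 0.9771
P_A − P_B = -0.0231

-0.023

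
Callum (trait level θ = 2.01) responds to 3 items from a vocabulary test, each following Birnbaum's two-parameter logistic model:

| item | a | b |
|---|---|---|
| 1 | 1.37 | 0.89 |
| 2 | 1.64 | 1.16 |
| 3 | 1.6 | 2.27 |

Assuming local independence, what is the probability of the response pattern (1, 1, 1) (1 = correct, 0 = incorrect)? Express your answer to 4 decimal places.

0.2620

P(θ) = 1 / (1 + exp(−a(θ − b)))
P_1 = 1/(1+e^{-1.5344}) = 0.8226
P_2 = 1/(1+e^{-1.3940}) = 0.8012
P_3 = 1/(1+e^{0.4160}) = 0.3975
L = P_1 × P_2 × P_3 = 0.8226 × 0.8012 × 0.3975 = 0.26199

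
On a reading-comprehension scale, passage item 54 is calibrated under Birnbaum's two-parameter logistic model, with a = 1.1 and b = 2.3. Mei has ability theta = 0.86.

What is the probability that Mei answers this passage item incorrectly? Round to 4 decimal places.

P(theta) = 1 / (1 + exp(−a(theta − b)))
Exponent: 1.1 × (0.86 − 2.3) = -1.5840
1/(1 + e^{1.5840}) = 0.1702
P(incorrect) = 1 − 0.1702 = 0.8298

0.8298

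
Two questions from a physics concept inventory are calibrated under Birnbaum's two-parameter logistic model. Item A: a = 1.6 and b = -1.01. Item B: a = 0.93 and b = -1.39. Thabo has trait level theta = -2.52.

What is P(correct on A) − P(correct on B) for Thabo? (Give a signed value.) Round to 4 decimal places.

P(theta) = 1 / (1 + exp(−a(theta − b)))
P_A = 0.0820
P_B = 0.2591
P_A − P_B = -0.1771

-0.1771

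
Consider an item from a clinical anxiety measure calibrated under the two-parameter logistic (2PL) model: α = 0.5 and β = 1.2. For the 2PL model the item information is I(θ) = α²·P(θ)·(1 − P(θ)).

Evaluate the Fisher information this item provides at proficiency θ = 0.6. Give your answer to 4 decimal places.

P = 1/(1+e^{0.3000}) = 0.4256
P(1−P) = 0.4256 × 0.5744 = 0.2445
I = α² × P(1−P) = 0.5² × 0.2445 = 0.06111

0.0611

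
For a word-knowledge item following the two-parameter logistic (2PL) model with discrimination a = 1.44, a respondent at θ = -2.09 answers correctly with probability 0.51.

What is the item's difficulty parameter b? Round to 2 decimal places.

-2.12

P(θ) = 1 / (1 + exp(−a(θ − b)))
logit(0.51) = ln(0.51/0.49) = 0.0400
b = θ − logit/(a) = -2.09 − 0.0400/1.4400 = -2.1178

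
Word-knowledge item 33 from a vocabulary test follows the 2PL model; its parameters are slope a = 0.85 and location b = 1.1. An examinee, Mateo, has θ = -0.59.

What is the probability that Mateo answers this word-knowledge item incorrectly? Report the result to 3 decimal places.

0.808

P(θ) = 1 / (1 + exp(−a(θ − b)))
Exponent: 0.85 × (-0.59 − 1.1) = -1.4365
1/(1 + e^{1.4365}) = 0.1921
P(incorrect) = 1 − 0.1921 = 0.8079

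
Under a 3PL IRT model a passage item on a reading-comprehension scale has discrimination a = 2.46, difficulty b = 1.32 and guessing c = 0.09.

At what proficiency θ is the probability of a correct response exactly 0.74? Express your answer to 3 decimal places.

1.692

P(θ) = c + (1 − c) · 1 / (1 + exp(−a(θ − b)))
Remove guessing floor: (0.74 − 0.09)/(1 − 0.09) = 0.7143
logit = ln(0.7143/0.2857) = 0.9163
θ = b + logit/(a) = 1.32 + 0.9163/2.4600 = 1.6925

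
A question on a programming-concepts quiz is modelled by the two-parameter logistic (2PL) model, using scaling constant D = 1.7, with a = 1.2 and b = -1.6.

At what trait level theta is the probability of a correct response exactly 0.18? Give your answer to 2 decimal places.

P(theta) = 1 / (1 + exp(−D·a(theta − b)))
logit = ln(0.1800/0.8200) = -1.5163
theta = b + logit/(1.7·a) = -1.6 + (-1.5163)/2.0400 = -2.3433

-2.34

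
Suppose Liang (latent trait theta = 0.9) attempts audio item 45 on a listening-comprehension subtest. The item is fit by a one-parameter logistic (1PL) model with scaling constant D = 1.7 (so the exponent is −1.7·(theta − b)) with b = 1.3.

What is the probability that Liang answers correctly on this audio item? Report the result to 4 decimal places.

0.3363

P(theta) = 1 / (1 + exp(−D·(theta − b)))
Exponent: 1.7 × (0.9 − 1.3) = -0.6800
1/(1 + e^{0.6800}) = 0.3363
P = 0.3363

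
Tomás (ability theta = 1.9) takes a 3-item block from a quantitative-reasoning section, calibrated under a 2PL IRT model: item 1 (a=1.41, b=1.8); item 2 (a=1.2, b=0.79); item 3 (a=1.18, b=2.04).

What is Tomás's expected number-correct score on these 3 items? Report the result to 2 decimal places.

P(theta) = 1 / (1 + exp(−a(theta − b)))
P_1 = 1/(1+e^{-0.1410}) = 0.5352
P_2 = 1/(1+e^{-1.3320}) = 0.7912
P_3 = 1/(1+e^{0.1652}) = 0.4588
E[score] = 0.5352 + 0.7912 + 0.4588 = 1.7852

1.79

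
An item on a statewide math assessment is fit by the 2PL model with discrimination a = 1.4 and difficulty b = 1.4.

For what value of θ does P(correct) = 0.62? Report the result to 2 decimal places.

1.75

P(θ) = 1 / (1 + exp(−a(θ − b)))
logit = ln(0.6200/0.3800) = 0.4895
θ = b + logit/(a) = 1.4 + 0.4895/1.4000 = 1.7497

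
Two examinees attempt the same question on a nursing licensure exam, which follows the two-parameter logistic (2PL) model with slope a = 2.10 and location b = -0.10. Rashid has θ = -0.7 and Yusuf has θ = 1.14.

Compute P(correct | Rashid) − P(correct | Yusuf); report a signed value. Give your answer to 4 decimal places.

P(θ) = 1 / (1 + exp(−a(θ − b)))
P(Rashid) = 0.2210  [exponent -1.2600]
P(Yusuf) = 0.9311  [exponent 2.6040]
Difference = 0.2210 − 0.9311 = -0.7101

-0.7101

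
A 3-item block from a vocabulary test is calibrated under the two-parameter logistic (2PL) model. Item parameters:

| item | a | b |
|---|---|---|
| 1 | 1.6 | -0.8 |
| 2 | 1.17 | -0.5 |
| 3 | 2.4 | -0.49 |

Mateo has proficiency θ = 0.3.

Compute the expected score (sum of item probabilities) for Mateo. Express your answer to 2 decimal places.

2.44

P(θ) = 1 / (1 + exp(−a(θ − b)))
P_1 = 1/(1+e^{-1.7600}) = 0.8532
P_2 = 1/(1+e^{-0.9360}) = 0.7183
P_3 = 1/(1+e^{-1.8960}) = 0.8694
E[score] = 0.8532 + 0.7183 + 0.8694 = 2.4409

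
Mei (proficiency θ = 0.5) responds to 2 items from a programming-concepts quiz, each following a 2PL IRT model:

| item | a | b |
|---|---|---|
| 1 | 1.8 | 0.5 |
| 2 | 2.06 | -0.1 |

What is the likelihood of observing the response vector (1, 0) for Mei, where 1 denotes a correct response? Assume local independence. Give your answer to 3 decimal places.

P(θ) = 1 / (1 + exp(−a(θ − b)))
P_1 = 1/(1+e^{0.0000}) = 0.5000
P_2 = 1/(1+e^{-1.2360}) = 0.7749
L = P_1 × (1−P_2) = 0.5000 × 0.2251 = 0.11257

0.113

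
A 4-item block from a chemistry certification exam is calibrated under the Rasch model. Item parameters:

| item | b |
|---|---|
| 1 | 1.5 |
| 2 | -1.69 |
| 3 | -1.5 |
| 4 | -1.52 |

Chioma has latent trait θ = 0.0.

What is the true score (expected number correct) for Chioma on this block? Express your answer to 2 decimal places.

P(θ) = 1 / (1 + exp(−(θ − b)))
P_1 = 1/(1+e^{1.5000}) = 0.1824
P_2 = 1/(1+e^{-1.6900}) = 0.8442
P_3 = 1/(1+e^{-1.5000}) = 0.8176
P_4 = 1/(1+e^{-1.5200}) = 0.8205
E[score] = 0.1824 + 0.8442 + 0.8176 + 0.8205 = 2.6648

2.66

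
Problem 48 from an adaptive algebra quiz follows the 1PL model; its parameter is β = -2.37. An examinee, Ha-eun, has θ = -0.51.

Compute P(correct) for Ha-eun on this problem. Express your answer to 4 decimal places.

P(θ) = 1 / (1 + exp(−(θ − β)))
Exponent: (-0.51 − (-2.37)) = 1.8600
1/(1 + e^{-1.8600}) = 0.8653
P = 0.8653

0.8653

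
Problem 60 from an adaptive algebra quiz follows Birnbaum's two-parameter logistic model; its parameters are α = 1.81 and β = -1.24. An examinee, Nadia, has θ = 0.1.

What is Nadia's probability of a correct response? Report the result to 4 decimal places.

P(θ) = 1 / (1 + exp(−α(θ − β)))
Exponent: 1.81 × (0.1 − (-1.24)) = 2.4254
1/(1 + e^{-2.4254}) = 0.9187

0.9187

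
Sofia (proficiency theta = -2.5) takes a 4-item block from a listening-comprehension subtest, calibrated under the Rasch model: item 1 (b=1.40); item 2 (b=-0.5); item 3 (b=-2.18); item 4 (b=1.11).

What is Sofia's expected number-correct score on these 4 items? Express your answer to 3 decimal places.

P(theta) = 1 / (1 + exp(−(theta − b)))
P_1 = 1/(1+e^{3.9000}) = 0.0198
P_2 = 1/(1+e^{2.0000}) = 0.1192
P_3 = 1/(1+e^{0.3200}) = 0.4207
P_4 = 1/(1+e^{3.6100}) = 0.0263
E[score] = 0.0198 + 0.1192 + 0.4207 + 0.0263 = 0.5861

0.586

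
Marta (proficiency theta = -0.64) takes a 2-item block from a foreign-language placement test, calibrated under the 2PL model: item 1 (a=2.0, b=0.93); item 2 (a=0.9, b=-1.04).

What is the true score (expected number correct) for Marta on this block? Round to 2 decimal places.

0.63

P(theta) = 1 / (1 + exp(−a(theta − b)))
P_1 = 1/(1+e^{3.1400}) = 0.0415
P_2 = 1/(1+e^{-0.3600}) = 0.5890
E[score] = 0.0415 + 0.5890 = 0.6305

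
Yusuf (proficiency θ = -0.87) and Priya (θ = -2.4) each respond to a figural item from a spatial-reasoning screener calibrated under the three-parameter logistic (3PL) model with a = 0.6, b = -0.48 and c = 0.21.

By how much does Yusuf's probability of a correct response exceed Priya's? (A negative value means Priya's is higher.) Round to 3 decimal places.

P(θ) = c + (1 − c) · 1 / (1 + exp(−a(θ − b)))
P(Yusuf) = 0.5590  [exponent -0.2340]
P(Priya) = 0.3997  [exponent -1.1520]
Difference = 0.5590 − 0.3997 = 0.1593

0.159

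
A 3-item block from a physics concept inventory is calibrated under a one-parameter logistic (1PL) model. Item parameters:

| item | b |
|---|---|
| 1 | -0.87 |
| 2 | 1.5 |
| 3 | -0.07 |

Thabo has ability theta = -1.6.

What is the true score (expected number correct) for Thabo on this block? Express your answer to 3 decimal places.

P(theta) = 1 / (1 + exp(−(theta − b)))
P_1 = 1/(1+e^{0.7300}) = 0.3252
P_2 = 1/(1+e^{3.1000}) = 0.0431
P_3 = 1/(1+e^{1.5300}) = 0.1780
E[score] = 0.3252 + 0.0431 + 0.1780 = 0.5463

0.546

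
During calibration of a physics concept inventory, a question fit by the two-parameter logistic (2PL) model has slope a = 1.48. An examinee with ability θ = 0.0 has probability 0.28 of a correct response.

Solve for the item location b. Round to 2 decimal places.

0.64

P(θ) = 1 / (1 + exp(−a(θ − b)))
logit(0.28) = ln(0.28/0.72) = -0.9445
b = θ − logit/(a) = 0.0 − (-0.9445)/1.4800 = 0.6381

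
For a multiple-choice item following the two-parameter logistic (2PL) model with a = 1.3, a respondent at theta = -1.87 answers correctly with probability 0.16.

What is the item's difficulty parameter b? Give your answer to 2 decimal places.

P(theta) = 1 / (1 + exp(−a(theta − b)))
logit(0.16) = ln(0.16/0.84) = -1.6582
b = theta − logit/(a) = -1.87 − (-1.6582)/1.3000 = -0.5944

-0.59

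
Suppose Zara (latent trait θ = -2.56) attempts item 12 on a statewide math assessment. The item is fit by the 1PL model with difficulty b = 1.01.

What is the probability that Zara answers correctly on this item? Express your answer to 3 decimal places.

P(θ) = 1 / (1 + exp(−(θ − b)))
Exponent: (-2.56 − 1.01) = -3.5700
1/(1 + e^{3.5700}) = 0.0274
P = 0.0274

0.027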